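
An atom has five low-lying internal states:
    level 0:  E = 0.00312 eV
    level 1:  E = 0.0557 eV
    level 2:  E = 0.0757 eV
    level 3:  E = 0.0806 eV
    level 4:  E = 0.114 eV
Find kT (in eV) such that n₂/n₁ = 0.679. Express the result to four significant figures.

n₂/n₁ = exp[−(E₂−E₁)/kT] = 0.679.
⇒ (E₂−E₁)/kT = ln(1/0.679) = ln(1.47275) = 0.387131.
kT = 0.0200 eV / 0.387131 = 0.05166 eV.

0.05166 eV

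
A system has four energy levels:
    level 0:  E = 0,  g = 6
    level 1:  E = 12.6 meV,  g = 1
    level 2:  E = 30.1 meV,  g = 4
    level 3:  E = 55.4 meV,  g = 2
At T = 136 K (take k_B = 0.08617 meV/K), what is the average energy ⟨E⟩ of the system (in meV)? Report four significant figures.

k_BT = 0.08617 × 136 K = 11.7191 meV.
Eᵢ/kT = 0, 1.07517, 2.56846, 4.72733.
Z = Σ gᵢe^(−Eᵢ/kT) = 6·e^(−0) + 1·e^(−1.07517) + 4·e^(−2.56846) + 2·e^(−4.72733) = 6.00000 + 0.341240 + 0.306614 + 0.0177001 = 6.66555.
⟨E⟩ = Σ Eᵢ gᵢe^(−Eᵢ/kT) / Z = (0·6.00000 + 12.6·0.341240 + 30.1·0.306614 + 55.4·0.0177001) / 6.66555 = 2.177 meV.

2.177 meV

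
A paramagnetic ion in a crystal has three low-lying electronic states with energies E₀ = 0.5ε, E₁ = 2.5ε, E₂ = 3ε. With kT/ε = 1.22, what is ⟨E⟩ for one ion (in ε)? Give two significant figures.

1.0 ε

Eᵢ/kT = 0.4098, 2.049, 2.459.
Z = Σ e^(−Eᵢ/kT) = e^(−0.4098) + e^(−2.049) + e^(−2.459) = 0.6638 + 0.1289 + 0.08552 = 0.8782.
⟨E⟩ = Σ Eᵢ e^(−Eᵢ/kT) / Z = (0.5·0.6638 + 2.5·0.1289 + 3·0.08552) / 0.8782 = 1.0 ε.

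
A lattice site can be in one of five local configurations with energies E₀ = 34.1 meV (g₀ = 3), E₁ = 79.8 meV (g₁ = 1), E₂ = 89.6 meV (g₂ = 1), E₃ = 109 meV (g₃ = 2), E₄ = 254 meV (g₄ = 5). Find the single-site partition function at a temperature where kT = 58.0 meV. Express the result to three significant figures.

Z = 2.50

Eᵢ/kT = 0.58793, 1.3759, 1.5448, 1.8793, 4.3793.
Z = Σ gᵢe^(−Eᵢ/kT) = 3·e^(−0.58793) + 1·e^(−1.3759) + 1·e^(−1.5448) + 2·e^(−1.8793) + 5·e^(−4.3793) = 1.6664 + 0.25261 + 0.21335 + 0.30539 + 0.062671 = 2.5004.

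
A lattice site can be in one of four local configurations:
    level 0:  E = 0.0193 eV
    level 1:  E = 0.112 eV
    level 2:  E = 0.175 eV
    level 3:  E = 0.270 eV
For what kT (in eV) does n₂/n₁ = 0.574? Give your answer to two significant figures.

n₂/n₁ = exp[−(E₂−E₁)/kT] = 0.574.
⇒ (E₂−E₁)/kT = ln(1/0.574) = ln(1.742) = 0.5550.
kT = 0.063 eV / 0.5550 = 0.11 eV.

0.11 eV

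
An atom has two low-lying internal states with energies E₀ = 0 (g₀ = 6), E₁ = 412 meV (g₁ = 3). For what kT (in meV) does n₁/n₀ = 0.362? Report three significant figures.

1280 meV

n₁/n₀ = (g₁/g₀) exp[−(E₁−E₀)/kT] = 0.362.
⇒ (E₁−E₀)/kT = ln((3/6)/0.362) = ln(1.3812) = 0.32295.
kT = 412 meV / 0.32295 = 1280 meV.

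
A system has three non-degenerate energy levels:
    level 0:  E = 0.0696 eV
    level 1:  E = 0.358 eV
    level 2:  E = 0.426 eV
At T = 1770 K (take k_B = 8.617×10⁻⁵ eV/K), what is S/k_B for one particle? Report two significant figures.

0.63

k_BT = 8.617×10⁻⁵ × 1770 K = 0.1525 eV.
Eᵢ/kT = 0.4564, 2.348, 2.793.
Z = Σ e^(−Eᵢ/kT) = e^(−0.4564) + e^(−2.348) + e^(−2.793) = 0.6336 + 0.09556 + 0.06124 = 0.7904.
⟨E⟩ = Σ EᵢPᵢ = 0.1321 eV.
S/k_B = ln Z + ⟨E⟩/kT = ln(0.7904) + 0.1321/0.1525 = -0.2352 + 0.8662 = 0.63.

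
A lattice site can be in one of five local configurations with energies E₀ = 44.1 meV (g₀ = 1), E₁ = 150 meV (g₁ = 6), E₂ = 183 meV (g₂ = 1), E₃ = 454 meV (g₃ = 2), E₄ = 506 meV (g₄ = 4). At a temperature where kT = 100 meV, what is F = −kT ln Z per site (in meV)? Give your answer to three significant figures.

Eᵢ/kT = 0.44100, 1.5000, 1.8300, 4.5400, 5.0600.
Z = Σ gᵢe^(−Eᵢ/kT) = 1·e^(−0.44100) + 6·e^(−1.5000) + 1·e^(−1.8300) + 2·e^(−4.5400) + 4·e^(−5.0600) = 0.64339 + 1.3388 + 0.16041 + 0.021347 + 0.025382 = 2.1893.
F = −kT ln Z = −100 × ln(2.1893) = −100 × 0.78358 = -78.4 meV.

-78.4 meV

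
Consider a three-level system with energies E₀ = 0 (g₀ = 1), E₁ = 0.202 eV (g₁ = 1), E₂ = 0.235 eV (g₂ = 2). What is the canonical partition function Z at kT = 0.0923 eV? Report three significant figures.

Eᵢ/kT = 0, 2.1885, 2.5460.
Z = Σ gᵢe^(−Eᵢ/kT) = 1·e^(−0) + 1·e^(−2.1885) + 2·e^(−2.5460) = 1.0000 + 0.11208 + 0.15679 = 1.2689.

Z = 1.27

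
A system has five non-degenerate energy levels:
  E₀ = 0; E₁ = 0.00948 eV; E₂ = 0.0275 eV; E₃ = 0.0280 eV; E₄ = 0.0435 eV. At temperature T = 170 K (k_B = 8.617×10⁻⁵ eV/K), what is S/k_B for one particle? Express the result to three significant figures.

1.19

k_BT = 8.617×10⁻⁵ × 170 K = 0.014649 eV.
Eᵢ/kT = 0, 0.64714, 1.8773, 1.9114, 2.9695.
Z = Σ e^(−Eᵢ/kT) = e^(−0) + e^(−0.64714) + e^(−1.8773) + e^(−1.9114) + e^(−2.9695) = 1.0000 + 0.52354 + 0.15300 + 0.14787 + 0.051329 = 1.8757.
⟨E⟩ = Σ EᵢPᵢ = 0.0082869 eV.
S/k_B = ln Z + ⟨E⟩/kT = ln(1.8757) + 0.0082869/0.014649 = 0.62898 + 0.56570 = 1.19.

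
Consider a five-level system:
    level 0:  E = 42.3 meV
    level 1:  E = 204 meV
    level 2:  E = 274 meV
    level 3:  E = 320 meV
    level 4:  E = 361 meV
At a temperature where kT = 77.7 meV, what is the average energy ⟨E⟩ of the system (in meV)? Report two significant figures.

Eᵢ/kT = 0.5444, 2.625, 3.526, 4.118, 4.646.
Z = Σ e^(−Eᵢ/kT) = e^(−0.5444) + e^(−2.625) + e^(−3.526) + e^(−4.118) + e^(−4.646) = 0.5802 + 0.07244 + 0.02942 + 0.01628 + 0.009600 = 0.7079.
⟨E⟩ = Σ Eᵢ e^(−Eᵢ/kT) / Z = (42.3·0.5802 + 204·0.07244 + 274·0.02942 + 320·0.01628 + 361·0.009600) / 0.7079 = 79 meV.

79 meV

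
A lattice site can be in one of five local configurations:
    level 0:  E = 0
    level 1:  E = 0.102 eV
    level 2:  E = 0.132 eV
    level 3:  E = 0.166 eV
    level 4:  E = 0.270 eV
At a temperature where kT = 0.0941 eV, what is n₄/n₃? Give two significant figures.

0.33

n₄/n₃ = exp[−(E₄−E₃)/kT] = exp(−(0.104 eV)/(0.0941 eV)) = exp(-1.105) = 0.33.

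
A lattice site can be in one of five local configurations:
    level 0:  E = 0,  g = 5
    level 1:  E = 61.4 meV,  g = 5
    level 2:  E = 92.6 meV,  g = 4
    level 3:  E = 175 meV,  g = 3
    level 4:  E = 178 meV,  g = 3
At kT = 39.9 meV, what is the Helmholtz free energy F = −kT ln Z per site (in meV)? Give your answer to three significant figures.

-74.9 meV

Eᵢ/kT = 0, 1.5388, 2.3208, 4.3860, 4.4612.
Z = Σ gᵢe^(−Eᵢ/kT) = 5·e^(−0) + 5·e^(−1.5388) + 4·e^(−2.3208) + 3·e^(−4.3860) + 3·e^(−4.4612) = 5.0000 + 1.0732 + 0.39278 + 0.037351 + 0.034645 = 6.5380.
F = −kT ln Z = −39.9 × ln(6.5380) = −39.9 × 1.8776 = -74.9 meV.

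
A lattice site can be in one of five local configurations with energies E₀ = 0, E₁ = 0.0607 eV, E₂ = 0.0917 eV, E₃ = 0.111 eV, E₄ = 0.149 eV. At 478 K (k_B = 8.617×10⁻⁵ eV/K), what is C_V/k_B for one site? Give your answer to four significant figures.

0.9510

k_BT = 8.617×10⁻⁵ × 478 K = 0.0411893 eV.
Eᵢ/kT = 0, 1.47368, 2.22631, 2.69487, 3.61744.
Z = Σ e^(−Eᵢ/kT) = e^(−0) + e^(−1.47368) + e^(−2.22631) + e^(−2.69487) + e^(−3.61744) = 1.00000 + 0.229081 + 0.107926 + 0.0675512 + 0.0268513 = 1.43141.
⟨E⟩ = 0.0246617 eV, ⟨E²⟩ = 0.00222159 eV².
C_V/k_B = (⟨E²⟩ − ⟨E⟩²)/(kT)² = (0.00222159 − 0.000608199)/0.00169656 = 0.9510.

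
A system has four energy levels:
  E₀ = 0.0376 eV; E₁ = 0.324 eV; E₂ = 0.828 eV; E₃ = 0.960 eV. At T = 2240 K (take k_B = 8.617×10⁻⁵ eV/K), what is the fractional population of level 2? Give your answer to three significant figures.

k_BT = 8.617×10⁻⁵ × 2240 K = 0.19302 eV.
Eᵢ/kT = 0.19480, 1.6786, 4.2897, 4.9736.
Z = Σ e^(−Eᵢ/kT) = e^(−0.19480) + e^(−1.6786) + e^(−4.2897) + e^(−4.9736) = 0.82300 + 0.18664 + 0.013709 + 0.0069182 = 1.0303.
P₂ = e^(−E₂/kT) / Z = 0.013709/1.0303 = 0.0133.

0.0133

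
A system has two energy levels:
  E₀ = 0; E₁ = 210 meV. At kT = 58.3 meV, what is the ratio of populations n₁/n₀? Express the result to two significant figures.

n₁/n₀ = exp[−(E₁−E₀)/kT] = exp(−(210 meV)/(58.3 meV)) = exp(-3.602) = 0.027.

0.027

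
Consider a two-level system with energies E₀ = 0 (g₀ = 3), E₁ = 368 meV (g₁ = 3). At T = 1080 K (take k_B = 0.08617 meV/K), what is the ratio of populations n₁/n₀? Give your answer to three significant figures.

0.0192

k_BT = 0.08617 × 1080 K = 93.064 meV.
n₁/n₀ = (g₁/g₀) exp[−(E₁−E₀)/kT] = (3/3) × exp(−(368 meV)/(93.064 meV)) = (3/3) × exp(-3.9543) = 0.0192.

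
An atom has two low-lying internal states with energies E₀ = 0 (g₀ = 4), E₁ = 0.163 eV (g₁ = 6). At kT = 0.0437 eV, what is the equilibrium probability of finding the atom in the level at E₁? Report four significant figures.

Eᵢ/kT = 0, 3.72998.
Z = Σ gᵢe^(−Eᵢ/kT) = 4·e^(−0) + 6·e^(−3.72998) = 4.00000 + 0.143960 = 4.14396.
P₁ = g₁ e^(−E₁/kT) / Z = 0.143960/4.14396 = 0.03474.

0.03474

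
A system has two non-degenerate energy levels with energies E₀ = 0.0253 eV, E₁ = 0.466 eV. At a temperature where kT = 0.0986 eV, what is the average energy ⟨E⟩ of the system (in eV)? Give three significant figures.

Eᵢ/kT = 0.25659, 4.7262.
Z = Σ e^(−Eᵢ/kT) = e^(−0.25659) + e^(−4.7262) = 0.77369 + 0.0088601 = 0.78255.
⟨E⟩ = Σ Eᵢ e^(−Eᵢ/kT) / Z = (0.0253·0.77369 + 0.466·0.0088601) / 0.78255 = 0.0303 eV.

0.0303 eV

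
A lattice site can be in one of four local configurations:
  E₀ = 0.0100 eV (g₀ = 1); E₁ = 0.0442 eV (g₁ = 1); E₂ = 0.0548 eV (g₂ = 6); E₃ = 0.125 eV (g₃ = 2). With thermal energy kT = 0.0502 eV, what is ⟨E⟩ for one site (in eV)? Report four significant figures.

Eᵢ/kT = 0.199203, 0.880478, 1.09163, 2.49004.
Z = Σ gᵢe^(−Eᵢ/kT) = 1·e^(−0.199203) + 1·e^(−0.880478) + 6·e^(−1.09163) + 2·e^(−2.49004) = 0.819384 + 0.414585 + 2.01401 + 0.165813 = 3.41379.
⟨E⟩ = Σ Eᵢ gᵢe^(−Eᵢ/kT) / Z = (0.0100·0.819384 + 0.0442·0.414585 + 0.0548·2.01401 + 0.125·0.165813) / 3.41379 = 0.04617 eV.

0.04617 eV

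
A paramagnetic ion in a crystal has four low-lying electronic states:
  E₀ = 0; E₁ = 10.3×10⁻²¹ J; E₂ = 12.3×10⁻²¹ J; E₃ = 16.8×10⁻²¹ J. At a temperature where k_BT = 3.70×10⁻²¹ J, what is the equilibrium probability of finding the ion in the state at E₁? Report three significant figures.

Eᵢ/kT = 0, 2.7838, 3.3243, 4.5405.
Z = Σ e^(−Eᵢ/kT) = e^(−0) + e^(−2.7838) + e^(−3.3243) + e^(−4.5405) = 1.0000 + 0.061803 + 0.035998 + 0.010668 = 1.1085.
P₁ = e^(−E₁/kT) / Z = 0.061803/1.1085 = 0.0558.

0.0558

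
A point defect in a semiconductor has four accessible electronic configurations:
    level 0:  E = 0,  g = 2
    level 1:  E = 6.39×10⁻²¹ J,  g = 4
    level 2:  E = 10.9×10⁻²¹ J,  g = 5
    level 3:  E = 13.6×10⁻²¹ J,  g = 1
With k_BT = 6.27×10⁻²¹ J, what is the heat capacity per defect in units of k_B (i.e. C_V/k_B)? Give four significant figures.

Eᵢ/kT = 0, 1.01914, 1.73844, 2.16906.
Z = Σ gᵢe^(−Eᵢ/kT) = 2·e^(−0) + 4·e^(−1.01914) + 5·e^(−1.73844) + 1·e^(−2.16906) = 2.00000 + 1.44362 + 0.878972 + 0.114285 = 4.43688.
⟨E⟩ = 4.58877, ⟨E²⟩ = 41.5866.
C_V/k_B = (⟨E²⟩ − ⟨E⟩²)/(kT)² = (41.5866 − 21.0568)/39.3129 = 0.5222.

0.5222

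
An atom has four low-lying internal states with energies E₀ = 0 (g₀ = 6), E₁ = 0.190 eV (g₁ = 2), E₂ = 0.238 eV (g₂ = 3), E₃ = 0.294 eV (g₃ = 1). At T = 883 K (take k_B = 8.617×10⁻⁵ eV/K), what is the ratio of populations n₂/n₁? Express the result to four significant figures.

k_BT = 8.617×10⁻⁵ × 883 K = 0.0760881 eV.
n₂/n₁ = (g₂/g₁) exp[−(E₂−E₁)/kT] = (3/2) × exp(−(0.048 eV)/(0.0760881 eV)) = (3/2) × exp(-0.630848) = 0.7982.

0.7982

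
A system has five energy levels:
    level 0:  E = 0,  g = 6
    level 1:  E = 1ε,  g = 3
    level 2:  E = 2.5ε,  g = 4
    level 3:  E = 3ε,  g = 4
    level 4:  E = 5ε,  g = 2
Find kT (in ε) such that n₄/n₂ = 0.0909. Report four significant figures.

n₄/n₂ = (g₄/g₂) exp[−(E₄−E₂)/kT] = 0.0909.
⇒ (E₄−E₂)/kT = ln((2/4)/0.0909) = ln(5.50055) = 1.70485.
kT = 2.5ε / 1.70485 = 1.466 ε.

1.466 ε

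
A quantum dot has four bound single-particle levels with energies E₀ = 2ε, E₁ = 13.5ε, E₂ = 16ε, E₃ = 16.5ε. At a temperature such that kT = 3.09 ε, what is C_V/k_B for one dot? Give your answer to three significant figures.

0.696

Eᵢ/kT = 0.64725, 4.3689, 5.1780, 5.3398.
Z = Σ e^(−Eᵢ/kT) = e^(−0.64725) + e^(−4.3689) + e^(−5.1780) + e^(−5.3398) = 0.52348 + 0.012665 + 0.0056393 + 0.0047968 = 0.54658.
⟨E⟩ = 2.5382 ε, ⟨E²⟩ = 13.084 ε².
C_V/k_B = (⟨E²⟩ − ⟨E⟩²)/(kT)² = (13.084 − 6.4425)/9.5481 = 0.696.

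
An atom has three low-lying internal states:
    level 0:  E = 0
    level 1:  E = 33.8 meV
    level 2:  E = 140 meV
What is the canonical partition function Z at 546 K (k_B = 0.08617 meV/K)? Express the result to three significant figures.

k_BT = 0.08617 × 546 K = 47.049 meV.
Eᵢ/kT = 0, 0.71840, 2.9756.
Z = Σ e^(−Eᵢ/kT) = e^(−0) + e^(−0.71840) + e^(−2.9756) = 1.0000 + 0.48753 + 0.051017 = 1.5385.

Z = 1.54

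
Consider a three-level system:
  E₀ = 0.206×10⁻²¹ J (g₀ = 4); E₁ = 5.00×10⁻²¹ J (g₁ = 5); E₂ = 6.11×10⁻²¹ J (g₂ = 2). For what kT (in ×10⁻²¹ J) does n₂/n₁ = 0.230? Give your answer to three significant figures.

2.01 ×10⁻²¹ J

n₂/n₁ = (g₂/g₁) exp[−(E₂−E₁)/kT] = 0.230.
⇒ (E₂−E₁)/kT = ln((2/5)/0.230) = ln(1.7391) = 0.55337.
kT = 1.11 ×10⁻²¹ J / 0.55337 = 2.01 ×10⁻²¹ J.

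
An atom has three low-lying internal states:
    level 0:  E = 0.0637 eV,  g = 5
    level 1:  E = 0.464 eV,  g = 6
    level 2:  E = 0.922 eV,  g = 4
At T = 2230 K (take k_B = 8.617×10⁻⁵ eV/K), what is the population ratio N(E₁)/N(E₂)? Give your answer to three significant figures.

16.3

k_BT = 8.617×10⁻⁵ × 2230 K = 0.19216 eV.
n₁/n₂ = (g₁/g₂) exp[−(E₁−E₂)/kT] = (6/4) × exp(−(-0.458 eV)/(0.19216 eV)) = (6/4) × exp(2.3834) = 16.3.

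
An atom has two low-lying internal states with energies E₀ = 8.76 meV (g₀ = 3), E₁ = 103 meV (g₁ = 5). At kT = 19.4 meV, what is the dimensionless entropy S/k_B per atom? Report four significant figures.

Eᵢ/kT = 0.451546, 5.30928.
Z = Σ gᵢe^(−Eᵢ/kT) = 3·e^(−0.451546) + 5·e^(−5.30928) = 1.90993 + 0.0247274 = 1.93466.
⟨E⟩ = Σ EᵢPᵢ = 9.96449 meV.
S/k_B = ln Z + ⟨E⟩/kT = ln(1.93466) + 9.96449/19.4 = 0.659932 + 0.513634 = 1.174.

1.174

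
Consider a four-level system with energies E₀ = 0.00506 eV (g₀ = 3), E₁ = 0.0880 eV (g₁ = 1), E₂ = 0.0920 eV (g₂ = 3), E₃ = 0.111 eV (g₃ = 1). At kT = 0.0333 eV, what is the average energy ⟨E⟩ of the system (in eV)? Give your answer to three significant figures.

0.0142 eV

Eᵢ/kT = 0.15195, 2.6426, 2.7628, 3.3333.
Z = Σ gᵢe^(−Eᵢ/kT) = 3·e^(−0.15195) + 1·e^(−2.6426) + 3·e^(−2.7628) + 1·e^(−3.3333) = 2.5771 + 0.071176 + 0.18934 + 0.035675 = 2.8733.
⟨E⟩ = Σ Eᵢ gᵢe^(−Eᵢ/kT) / Z = (0.00506·2.5771 + 0.0880·0.071176 + 0.0920·0.18934 + 0.111·0.035675) / 2.8733 = 0.0142 eV.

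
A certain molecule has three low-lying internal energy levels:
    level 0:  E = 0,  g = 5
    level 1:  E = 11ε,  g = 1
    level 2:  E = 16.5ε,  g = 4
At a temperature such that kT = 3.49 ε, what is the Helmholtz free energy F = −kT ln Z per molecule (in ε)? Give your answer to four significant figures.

Eᵢ/kT = 0, 3.15186, 4.72779.
Z = Σ gᵢe^(−Eᵢ/kT) = 5·e^(−0) + 1·e^(−3.15186) + 4·e^(−4.72779) = 5.00000 + 0.0427725 + 0.0353840 = 5.07816.
F = −kT ln Z = −3.49 × ln(5.07816) = −3.49 × 1.62495 = -5.671 ε.

-5.671 ε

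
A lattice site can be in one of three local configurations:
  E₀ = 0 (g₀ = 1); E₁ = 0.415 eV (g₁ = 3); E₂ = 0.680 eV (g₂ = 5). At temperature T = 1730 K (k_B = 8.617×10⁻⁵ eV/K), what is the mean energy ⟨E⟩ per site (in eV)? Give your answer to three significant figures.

k_BT = 8.617×10⁻⁵ × 1730 K = 0.14907 eV.
Eᵢ/kT = 0, 2.7839, 4.5616.
Z = Σ gᵢe^(−Eᵢ/kT) = 1·e^(−0) + 3·e^(−2.7839) + 5·e^(−4.5616) = 1.0000 + 0.18539 + 0.052227 = 1.2376.
⟨E⟩ = Σ Eᵢ gᵢe^(−Eᵢ/kT) / Z = (0·1.0000 + 0.415·0.18539 + 0.680·0.052227) / 1.2376 = 0.0909 eV.

0.0909 eV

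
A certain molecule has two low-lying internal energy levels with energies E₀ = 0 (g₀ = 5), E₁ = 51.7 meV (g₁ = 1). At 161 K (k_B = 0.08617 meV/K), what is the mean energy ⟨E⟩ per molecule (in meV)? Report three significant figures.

0.248 meV

k_BT = 0.08617 × 161 K = 13.873 meV.
Eᵢ/kT = 0, 3.7267.
Z = Σ gᵢe^(−Eᵢ/kT) = 5·e^(−0) + 1·e^(−3.7267) = 5.0000 + 0.024072 = 5.0241.
⟨E⟩ = Σ Eᵢ gᵢe^(−Eᵢ/kT) / Z = (0·5.0000 + 51.7·0.024072) / 5.0241 = 0.248 meV.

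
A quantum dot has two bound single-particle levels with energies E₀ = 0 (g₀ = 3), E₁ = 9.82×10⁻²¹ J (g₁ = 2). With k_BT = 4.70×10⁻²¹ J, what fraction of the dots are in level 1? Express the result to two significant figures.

Eᵢ/kT = 0, 2.089.
Z = Σ gᵢe^(−Eᵢ/kT) = 3·e^(−0) + 2·e^(−2.089) = 3.000 + 0.2476 = 3.248.
P₁ = g₁ e^(−E₁/kT) / Z = 0.2476/3.248 = 0.076.

0.076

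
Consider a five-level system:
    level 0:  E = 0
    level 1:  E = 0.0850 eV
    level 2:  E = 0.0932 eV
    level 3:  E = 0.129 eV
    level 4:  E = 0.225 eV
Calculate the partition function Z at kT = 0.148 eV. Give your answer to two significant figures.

Z = 2.7

Eᵢ/kT = 0, 0.5743, 0.6297, 0.8716, 1.520.
Z = Σ e^(−Eᵢ/kT) = e^(−0) + e^(−0.5743) + e^(−0.6297) + e^(−0.8716) + e^(−1.520) = 1.000 + 0.5631 + 0.5328 + 0.4183 + 0.2187 = 2.733.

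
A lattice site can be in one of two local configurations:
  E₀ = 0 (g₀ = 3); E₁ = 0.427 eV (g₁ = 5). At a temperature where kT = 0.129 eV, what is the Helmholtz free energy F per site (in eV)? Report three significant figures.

-0.149 eV

Eᵢ/kT = 0, 3.3101.
Z = Σ gᵢe^(−Eᵢ/kT) = 3·e^(−0) + 5·e^(−3.3101) = 3.0000 + 0.18256 = 3.1826.
F = −kT ln Z = −0.129 × ln(3.1826) = −0.129 × 1.1577 = -0.149 eV.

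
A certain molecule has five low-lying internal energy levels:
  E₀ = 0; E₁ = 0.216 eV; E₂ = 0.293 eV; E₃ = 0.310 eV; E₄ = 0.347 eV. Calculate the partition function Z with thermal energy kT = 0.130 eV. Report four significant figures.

Eᵢ/kT = 0, 1.66154, 2.25385, 2.38462, 2.66923.
Z = Σ e^(−Eᵢ/kT) = e^(−0) + e^(−1.66154) + e^(−2.25385) + e^(−2.38462) + e^(−2.66923) = 1.00000 + 0.189846 + 0.104994 + 0.0921240 + 0.0693056 = 1.45627.

Z = 1.456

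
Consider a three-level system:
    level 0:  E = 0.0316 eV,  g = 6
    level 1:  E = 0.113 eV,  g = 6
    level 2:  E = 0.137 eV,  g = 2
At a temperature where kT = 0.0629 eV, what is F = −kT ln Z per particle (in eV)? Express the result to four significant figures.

Eᵢ/kT = 0.502385, 1.79650, 2.17806.
Z = Σ gᵢe^(−Eᵢ/kT) = 6·e^(−0.502385) + 6·e^(−1.79650) + 2·e^(−2.17806) = 3.63051 + 0.995271 + 0.226522 = 4.85230.
F = −kT ln Z = −0.0629 × ln(4.85230) = −0.0629 × 1.57945 = -0.09935 eV.

-0.09935 eV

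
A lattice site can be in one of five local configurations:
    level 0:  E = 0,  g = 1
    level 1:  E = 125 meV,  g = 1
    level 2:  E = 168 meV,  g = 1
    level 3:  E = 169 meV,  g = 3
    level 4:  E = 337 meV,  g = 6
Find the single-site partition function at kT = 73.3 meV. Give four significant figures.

Eᵢ/kT = 0, 1.70532, 2.29195, 2.30559, 4.59754.
Z = Σ gᵢe^(−Eᵢ/kT) = 1·e^(−0) + 1·e^(−1.70532) + 1·e^(−2.29195) + 3·e^(−2.30559) + 6·e^(−4.59754) = 1.00000 + 0.181714 + 0.101069 + 0.299100 + 0.0604596 = 1.64234.

Z = 1.642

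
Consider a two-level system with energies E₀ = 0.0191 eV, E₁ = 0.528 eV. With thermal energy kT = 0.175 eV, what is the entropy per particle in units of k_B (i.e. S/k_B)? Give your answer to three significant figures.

Eᵢ/kT = 0.10914, 3.0171.
Z = Σ e^(−Eᵢ/kT) = e^(−0.10914) + e^(−3.0171) = 0.89660 + 0.048943 = 0.94554.
⟨E⟩ = Σ EᵢPᵢ = 0.045442 eV.
S/k_B = ln Z + ⟨E⟩/kT = ln(0.94554) + 0.045442/0.175 = -0.055999 + 0.25967 = 0.204.

0.204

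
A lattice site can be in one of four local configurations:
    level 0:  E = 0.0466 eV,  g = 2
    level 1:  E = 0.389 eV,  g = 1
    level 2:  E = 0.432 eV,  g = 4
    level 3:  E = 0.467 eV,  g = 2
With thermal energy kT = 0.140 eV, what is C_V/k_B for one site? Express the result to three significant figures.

Eᵢ/kT = 0.33286, 2.7786, 3.0857, 3.3357.
Z = Σ gᵢe^(−Eᵢ/kT) = 2·e^(−0.33286) + 1·e^(−2.7786) + 4·e^(−3.0857) + 2·e^(−3.3357) = 1.4337 + 0.062125 + 0.18279 + 0.071179 = 1.7498.
⟨E⟩ = 0.11612 eV, ⟨E²⟩ = 0.035519 eV².
C_V/k_B = (⟨E²⟩ − ⟨E⟩²)/(kT)² = (0.035519 − 0.013484)/0.019600 = 1.12.

1.12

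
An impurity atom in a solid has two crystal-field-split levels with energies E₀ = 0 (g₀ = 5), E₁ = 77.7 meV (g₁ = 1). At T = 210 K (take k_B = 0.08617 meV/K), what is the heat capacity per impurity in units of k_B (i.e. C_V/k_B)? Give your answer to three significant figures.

0.0501

k_BT = 0.08617 × 210 K = 18.096 meV.
Eᵢ/kT = 0, 4.2938.
Z = Σ gᵢe^(−Eᵢ/kT) = 5·e^(−0) + 1·e^(−4.2938) = 5.0000 + 0.013653 = 5.0137.
⟨E⟩ = 0.21159 meV, ⟨E²⟩ = 16.440 meV².
C_V/k_B = (⟨E²⟩ − ⟨E⟩²)/(kT)² = (16.440 − 0.044770)/327.47 = 0.0501.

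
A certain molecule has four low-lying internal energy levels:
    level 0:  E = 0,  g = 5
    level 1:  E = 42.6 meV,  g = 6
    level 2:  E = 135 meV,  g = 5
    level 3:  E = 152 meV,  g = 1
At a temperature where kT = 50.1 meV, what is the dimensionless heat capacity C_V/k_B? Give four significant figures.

Eᵢ/kT = 0, 0.850299, 2.69461, 3.03393.
Z = Σ gᵢe^(−Eᵢ/kT) = 5·e^(−0) + 6·e^(−0.850299) + 5·e^(−2.69461) + 1·e^(−3.03393) = 5.00000 + 2.56372 + 0.337844 + 0.0481261 = 7.94969.
⟨E⟩ = 20.3956 meV, ⟨E²⟩ = 1499.64 meV².
C_V/k_B = (⟨E²⟩ − ⟨E⟩²)/(kT)² = (1499.64 − 415.980)/2510.01 = 0.4317.

0.4317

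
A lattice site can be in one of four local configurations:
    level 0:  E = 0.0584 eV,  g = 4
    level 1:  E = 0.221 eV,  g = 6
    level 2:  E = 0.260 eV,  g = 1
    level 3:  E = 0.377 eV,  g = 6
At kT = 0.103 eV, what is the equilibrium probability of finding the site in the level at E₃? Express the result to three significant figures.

Eᵢ/kT = 0.56699, 2.1456, 2.5243, 3.6602.
Z = Σ gᵢe^(−Eᵢ/kT) = 4·e^(−0.56699) + 6·e^(−2.1456) + 1·e^(−2.5243) + 6·e^(−3.6602) = 2.2689 + 0.70199 + 0.080114 + 0.15436 = 3.2054.
P₃ = g₃ e^(−E₃/kT) / Z = 0.15436/3.2054 = 0.0482.

0.0482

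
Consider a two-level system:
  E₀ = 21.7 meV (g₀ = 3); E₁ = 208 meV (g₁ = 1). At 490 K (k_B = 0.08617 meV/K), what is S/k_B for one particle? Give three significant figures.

k_BT = 0.08617 × 490 K = 42.223 meV.
Eᵢ/kT = 0.51394, 4.9262.
Z = Σ gᵢe^(−Eᵢ/kT) = 3·e^(−0.51394) + 1·e^(−4.9262) = 1.7944 + 0.0072540 = 1.8017.
⟨E⟩ = Σ EᵢPᵢ = 22.450 meV.
S/k_B = ln Z + ⟨E⟩/kT = ln(1.8017) + 22.450/42.223 = 0.58873 + 0.53170 = 1.12.

1.12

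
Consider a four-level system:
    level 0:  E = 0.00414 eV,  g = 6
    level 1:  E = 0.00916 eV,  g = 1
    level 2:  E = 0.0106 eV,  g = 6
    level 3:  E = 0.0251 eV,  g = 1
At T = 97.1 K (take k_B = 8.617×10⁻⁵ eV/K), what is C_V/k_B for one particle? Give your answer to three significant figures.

k_BT = 8.617×10⁻⁵ × 97.1 K = 0.0083671 eV.
Eᵢ/kT = 0.49480, 1.0948, 1.2669, 2.9998.
Z = Σ gᵢe^(−Eᵢ/kT) = 6·e^(−0.49480) + 1·e^(−1.0948) + 6·e^(−1.2669) + 1·e^(−2.9998) = 3.6582 + 0.33461 + 1.6902 + 0.049797 = 5.7328.
⟨E⟩ = 0.0065197 eV, ⟨E²⟩ = 0.000054434 eV².
C_V/k_B = (⟨E²⟩ − ⟨E⟩²)/(kT)² = (0.000054434 − 0.000042506)/0.000070008 = 0.170.

0.170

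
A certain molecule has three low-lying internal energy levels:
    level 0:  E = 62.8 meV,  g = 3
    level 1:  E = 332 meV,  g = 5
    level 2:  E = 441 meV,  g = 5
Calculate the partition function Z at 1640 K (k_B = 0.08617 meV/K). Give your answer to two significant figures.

k_BT = 0.08617 × 1640 K = 141.3 meV.
Eᵢ/kT = 0.4444, 2.350, 3.121.
Z = Σ gᵢe^(−Eᵢ/kT) = 3·e^(−0.4444) + 5·e^(−2.350) + 5·e^(−3.121) = 1.924 + 0.4768 + 0.2206 = 2.621.

Z = 2.6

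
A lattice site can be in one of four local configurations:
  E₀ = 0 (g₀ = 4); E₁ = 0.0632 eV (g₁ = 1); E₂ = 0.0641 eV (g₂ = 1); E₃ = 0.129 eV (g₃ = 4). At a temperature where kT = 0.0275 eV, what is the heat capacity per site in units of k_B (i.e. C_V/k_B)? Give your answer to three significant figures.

0.419

Eᵢ/kT = 0, 2.2982, 2.3309, 4.6909.
Z = Σ gᵢe^(−Eᵢ/kT) = 4·e^(−0) + 1·e^(−2.2982) + 1·e^(−2.3309) + 4·e^(−4.6909) = 4.0000 + 0.10044 + 0.097208 + 0.036714 = 4.2344.
⟨E⟩ = 0.0040891 eV, ⟨E²⟩ = 0.00033335 eV².
C_V/k_B = (⟨E²⟩ − ⟨E⟩²)/(kT)² = (0.00033335 − 0.000016721)/0.00075625 = 0.419.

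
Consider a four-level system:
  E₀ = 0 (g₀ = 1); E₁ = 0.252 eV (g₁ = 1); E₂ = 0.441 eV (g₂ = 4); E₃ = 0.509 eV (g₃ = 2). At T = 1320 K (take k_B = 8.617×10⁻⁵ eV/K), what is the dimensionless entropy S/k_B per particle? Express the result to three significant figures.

0.742

k_BT = 8.617×10⁻⁵ × 1320 K = 0.11374 eV.
Eᵢ/kT = 0, 2.2156, 3.8773, 4.4751.
Z = Σ gᵢe^(−Eᵢ/kT) = 1·e^(−0) + 1·e^(−2.2156) + 4·e^(−3.8773) + 2·e^(−4.4751) = 1.0000 + 0.10909 + 0.082827 + 0.022778 = 1.2147.
⟨E⟩ = Σ EᵢPᵢ = 0.062247 eV.
S/k_B = ln Z + ⟨E⟩/kT = ln(1.2147) + 0.062247/0.11374 = 0.19450 + 0.54727 = 0.742.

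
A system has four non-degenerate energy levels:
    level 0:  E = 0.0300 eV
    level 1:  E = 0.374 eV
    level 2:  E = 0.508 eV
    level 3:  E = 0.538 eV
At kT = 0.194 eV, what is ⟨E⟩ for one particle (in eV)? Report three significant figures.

0.133 eV

Eᵢ/kT = 0.15464, 1.9278, 2.6186, 2.7732.
Z = Σ e^(−Eᵢ/kT) = e^(−0.15464) + e^(−1.9278) + e^(−2.6186) + e^(−2.7732) = 0.85672 + 0.14547 + 0.072905 + 0.062462 = 1.1376.
⟨E⟩ = Σ Eᵢ e^(−Eᵢ/kT) / Z = (0.0300·0.85672 + 0.374·0.14547 + 0.508·0.072905 + 0.538·0.062462) / 1.1376 = 0.133 eV.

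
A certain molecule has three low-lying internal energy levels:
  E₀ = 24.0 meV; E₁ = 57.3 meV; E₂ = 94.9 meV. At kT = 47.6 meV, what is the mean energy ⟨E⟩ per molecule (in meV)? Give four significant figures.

Eᵢ/kT = 0.504202, 1.20378, 1.99370.
Z = Σ e^(−Eᵢ/kT) = e^(−0.504202) + e^(−1.20378) + e^(−1.99370) = 0.603987 + 0.300058 + 0.136191 = 1.04024.
⟨E⟩ = Σ Eᵢ e^(−Eᵢ/kT) / Z = (24.0·0.603987 + 57.3·0.300058 + 94.9·0.136191) / 1.04024 = 42.89 meV.

42.89 meV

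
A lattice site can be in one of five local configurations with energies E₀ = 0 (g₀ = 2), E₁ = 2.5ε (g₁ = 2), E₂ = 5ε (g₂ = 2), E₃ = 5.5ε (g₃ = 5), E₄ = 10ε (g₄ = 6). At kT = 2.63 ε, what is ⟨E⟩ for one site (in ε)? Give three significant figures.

2.13 ε

Eᵢ/kT = 0, 0.95057, 1.9011, 2.0913, 3.8023.
Z = Σ gᵢe^(−Eᵢ/kT) = 2·e^(−0) + 2·e^(−0.95057) + 2·e^(−1.9011) + 5·e^(−2.0913) + 6·e^(−3.8023) = 2.0000 + 0.77304 + 0.29881 + 0.61763 + 0.13392 = 3.8234.
⟨E⟩ = Σ Eᵢ gᵢe^(−Eᵢ/kT) / Z = (0·2.0000 + 2.5·0.77304 + 5·0.29881 + 5.5·0.61763 + 10·0.13392) / 3.8234 = 2.13 ε.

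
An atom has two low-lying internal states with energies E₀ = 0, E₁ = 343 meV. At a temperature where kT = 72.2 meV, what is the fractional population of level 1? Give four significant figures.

0.008572

Eᵢ/kT = 0, 4.75069.
Z = Σ e^(−Eᵢ/kT) = e^(−0) + e^(−4.75069) = 1.00000 + 0.00864573 = 1.00865.
P₁ = e^(−E₁/kT) / Z = 0.00864573/1.00865 = 0.008572.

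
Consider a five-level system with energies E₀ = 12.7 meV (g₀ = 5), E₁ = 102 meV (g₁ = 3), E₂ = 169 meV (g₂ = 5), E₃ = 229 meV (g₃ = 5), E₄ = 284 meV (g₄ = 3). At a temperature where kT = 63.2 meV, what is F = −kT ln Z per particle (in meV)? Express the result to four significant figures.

Eᵢ/kT = 0.200949, 1.61392, 2.67405, 3.62342, 4.49367.
Z = Σ gᵢe^(−Eᵢ/kT) = 5·e^(−0.200949) + 3·e^(−1.61392) + 5·e^(−2.67405) + 5·e^(−3.62342) + 3·e^(−4.49367) = 4.08977 + 0.597317 + 0.344862 + 0.133456 + 0.0335386 = 5.19894.
F = −kT ln Z = −63.2 × ln(5.19894) = −63.2 × 1.64845 = -104.2 meV.

-104.2 meV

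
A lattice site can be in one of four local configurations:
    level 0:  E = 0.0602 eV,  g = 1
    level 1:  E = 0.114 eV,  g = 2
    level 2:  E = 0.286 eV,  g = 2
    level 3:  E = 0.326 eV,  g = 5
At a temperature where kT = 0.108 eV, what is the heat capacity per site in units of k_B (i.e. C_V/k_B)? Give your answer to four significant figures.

0.8076

Eᵢ/kT = 0.557407, 1.05556, 2.64815, 3.01852.
Z = Σ gᵢe^(−Eᵢ/kT) = 1·e^(−0.557407) + 2·e^(−1.05556) + 2·e^(−2.64815) + 5·e^(−3.01852) = 0.572692 + 0.695995 + 0.141564 + 0.244367 = 1.65462.
⟨E⟩ = 0.141404 eV, ⟨E²⟩ = 0.0294148 eV².
C_V/k_B = (⟨E²⟩ − ⟨E⟩²)/(kT)² = (0.0294148 − 0.0199951)/0.0116640 = 0.8076.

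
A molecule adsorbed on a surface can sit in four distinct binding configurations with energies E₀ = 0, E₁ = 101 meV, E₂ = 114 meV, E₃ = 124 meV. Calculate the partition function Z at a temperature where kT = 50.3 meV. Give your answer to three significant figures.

Z = 1.32

Eᵢ/kT = 0, 2.0080, 2.2664, 2.4652.
Z = Σ e^(−Eᵢ/kT) = e^(−0) + e^(−2.0080) + e^(−2.2664) + e^(−2.4652) = 1.0000 + 0.13426 + 0.10368 + 0.084992 = 1.3229.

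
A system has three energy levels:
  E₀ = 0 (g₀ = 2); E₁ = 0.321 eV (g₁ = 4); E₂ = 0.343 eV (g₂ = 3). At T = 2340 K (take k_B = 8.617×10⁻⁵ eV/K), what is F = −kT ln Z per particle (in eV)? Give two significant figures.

-0.24 eV

k_BT = 8.617×10⁻⁵ × 2340 K = 0.2016 eV.
Eᵢ/kT = 0, 1.592, 1.701.
Z = Σ gᵢe^(−Eᵢ/kT) = 2·e^(−0) + 4·e^(−1.592) + 3·e^(−1.701) = 2.000 + 0.8141 + 0.5475 = 3.362.
F = −kT ln Z = −0.2016 × ln(3.362) = −0.2016 × 1.213 = -0.24 eV.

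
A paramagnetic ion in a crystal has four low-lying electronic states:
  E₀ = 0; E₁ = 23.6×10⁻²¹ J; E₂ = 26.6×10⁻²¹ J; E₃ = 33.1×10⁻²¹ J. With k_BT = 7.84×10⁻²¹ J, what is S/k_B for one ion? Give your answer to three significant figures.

0.389

Eᵢ/kT = 0, 3.0102, 3.3929, 4.2219.
Z = Σ e^(−Eᵢ/kT) = e^(−0) + e^(−3.0102) + e^(−3.3929) + e^(−4.2219) = 1.0000 + 0.049282 + 0.033611 + 0.014671 = 1.0976.
⟨E⟩ = Σ EᵢPᵢ = 2.3166 ×10⁻²¹ J.
S/k_B = ln Z + ⟨E⟩/kT = ln(1.0976) + 2.3166/7.84 = 0.093126 + 0.29548 = 0.389.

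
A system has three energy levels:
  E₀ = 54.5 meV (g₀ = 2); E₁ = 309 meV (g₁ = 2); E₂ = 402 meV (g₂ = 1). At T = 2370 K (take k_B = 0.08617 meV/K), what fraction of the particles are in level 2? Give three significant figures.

k_BT = 0.08617 × 2370 K = 204.22 meV.
Eᵢ/kT = 0.26687, 1.5131, 1.9685.
Z = Σ gᵢe^(−Eᵢ/kT) = 2·e^(−0.26687) + 2·e^(−1.5131) + 1·e^(−1.9685) = 1.5315 + 0.44045 + 0.13967 = 2.1116.
P₂ = g₂ e^(−E₂/kT) / Z = 0.13967/2.1116 = 0.0661.

0.0661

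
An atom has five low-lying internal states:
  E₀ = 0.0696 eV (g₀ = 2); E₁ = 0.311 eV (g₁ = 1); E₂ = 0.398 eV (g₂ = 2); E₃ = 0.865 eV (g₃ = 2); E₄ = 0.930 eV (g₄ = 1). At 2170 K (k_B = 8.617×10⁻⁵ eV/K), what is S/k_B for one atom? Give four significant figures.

1.402

k_BT = 8.617×10⁻⁵ × 2170 K = 0.186989 eV.
Eᵢ/kT = 0.372214, 1.66320, 2.12847, 4.62594, 4.97355.
Z = Σ gᵢe^(−Eᵢ/kT) = 2·e^(−0.372214) + 1·e^(−1.66320) + 2·e^(−2.12847) + 2·e^(−4.62594) + 1·e^(−4.97355) = 1.37841 + 0.189532 + 0.238039 + 0.0195889 + 0.00691854 = 1.83249.
⟨E⟩ = Σ EᵢPᵢ = 0.148978 eV.
S/k_B = ln Z + ⟨E⟩/kT = ln(1.83249) + 0.148978/0.186989 = 0.605676 + 0.796721 = 1.402.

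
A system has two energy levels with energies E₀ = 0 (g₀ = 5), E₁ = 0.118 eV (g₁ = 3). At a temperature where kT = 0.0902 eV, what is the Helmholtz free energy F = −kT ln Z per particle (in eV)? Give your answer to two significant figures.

-0.16 eV

Eᵢ/kT = 0, 1.308.
Z = Σ gᵢe^(−Eᵢ/kT) = 5·e^(−0) + 3·e^(−1.308) = 5.000 + 0.8111 = 5.811.
F = −kT ln Z = −0.0902 × ln(5.811) = −0.0902 × 1.760 = -0.16 eV.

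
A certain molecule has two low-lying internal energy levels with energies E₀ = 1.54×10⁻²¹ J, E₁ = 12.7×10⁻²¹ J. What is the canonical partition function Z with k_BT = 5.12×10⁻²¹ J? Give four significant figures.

Eᵢ/kT = 0.300781, 2.48047.
Z = Σ e^(−Eᵢ/kT) = e^(−0.300781) + e^(−2.48047) = 0.740240 + 0.0837039 = 0.823944.

Z = 0.8239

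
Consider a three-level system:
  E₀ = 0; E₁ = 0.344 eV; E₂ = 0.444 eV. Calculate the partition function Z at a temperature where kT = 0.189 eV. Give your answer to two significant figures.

Eᵢ/kT = 0, 1.820, 2.349.
Z = Σ e^(−Eᵢ/kT) = e^(−0) + e^(−1.820) + e^(−2.349) = 1.000 + 0.1620 + 0.09546 = 1.257.

Z = 1.3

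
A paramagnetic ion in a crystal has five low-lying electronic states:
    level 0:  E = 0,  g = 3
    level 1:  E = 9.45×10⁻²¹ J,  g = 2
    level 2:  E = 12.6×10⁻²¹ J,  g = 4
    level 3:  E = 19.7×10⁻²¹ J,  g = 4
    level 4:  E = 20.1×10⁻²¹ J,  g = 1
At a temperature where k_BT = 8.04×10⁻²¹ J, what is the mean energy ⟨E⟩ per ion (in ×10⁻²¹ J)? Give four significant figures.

5.082 ×10⁻²¹ J

Eᵢ/kT = 0, 1.17537, 1.56716, 2.45025, 2.50000.
Z = Σ gᵢe^(−Eᵢ/kT) = 3·e^(−0) + 2·e^(−1.17537) + 4·e^(−1.56716) + 4·e^(−2.45025) + 1·e^(−2.50000) = 3.00000 + 0.617409 + 0.834547 + 0.345088 + 0.0820850 = 4.87913.
⟨E⟩ = Σ Eᵢ gᵢe^(−Eᵢ/kT) / Z = (0·3.00000 + 9.45·0.617409 + 12.6·0.834547 + 19.7·0.345088 + 20.1·0.0820850) / 4.87913 = 5.082 ×10⁻²¹ J.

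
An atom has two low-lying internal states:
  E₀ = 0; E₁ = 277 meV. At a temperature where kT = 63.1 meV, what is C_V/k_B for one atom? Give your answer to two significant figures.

Eᵢ/kT = 0, 4.390.
Z = Σ e^(−Eᵢ/kT) = e^(−0) + e^(−4.390) = 1.000 + 0.01240 = 1.012.
⟨E⟩ = 3.394 meV, ⟨E²⟩ = 940.2 meV².
C_V/k_B = (⟨E²⟩ − ⟨E⟩²)/(kT)² = (940.2 − 11.52)/3982 = 0.23.

0.23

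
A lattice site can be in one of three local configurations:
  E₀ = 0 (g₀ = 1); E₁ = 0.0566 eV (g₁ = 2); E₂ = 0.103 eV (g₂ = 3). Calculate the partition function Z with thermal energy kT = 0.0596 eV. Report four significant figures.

Z = 2.307

Eᵢ/kT = 0, 0.949664, 1.72819.
Z = Σ gᵢe^(−Eᵢ/kT) = 1·e^(−0) + 2·e^(−0.949664) + 3·e^(−1.72819) = 1.00000 + 0.773742 + 0.532817 = 2.30656.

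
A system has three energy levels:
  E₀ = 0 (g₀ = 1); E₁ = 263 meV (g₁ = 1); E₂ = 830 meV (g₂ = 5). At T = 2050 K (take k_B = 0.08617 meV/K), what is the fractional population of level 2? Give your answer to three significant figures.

k_BT = 0.08617 × 2050 K = 176.65 meV.
Eᵢ/kT = 0, 1.4888, 4.6986.
Z = Σ gᵢe^(−Eᵢ/kT) = 1·e^(−0) + 1·e^(−1.4888) + 5·e^(−4.6986) = 1.0000 + 0.22564 + 0.045540 = 1.2712.
P₂ = g₂ e^(−E₂/kT) / Z = 0.045540/1.2712 = 0.0358.

0.0358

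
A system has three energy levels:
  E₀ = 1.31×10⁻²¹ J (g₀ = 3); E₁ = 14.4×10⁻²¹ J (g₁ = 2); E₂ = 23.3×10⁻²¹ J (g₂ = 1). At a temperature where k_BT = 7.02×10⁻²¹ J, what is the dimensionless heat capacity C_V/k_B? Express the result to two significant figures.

0.40

Eᵢ/kT = 0.1866, 2.051, 3.319.
Z = Σ gᵢe^(−Eᵢ/kT) = 3·e^(−0.1866) + 2·e^(−2.051) + 1·e^(−3.319) = 2.489 + 0.2572 + 0.03619 = 2.782.
⟨E⟩ = 2.806, ⟨E²⟩ = 27.77.
C_V/k_B = (⟨E²⟩ − ⟨E⟩²)/(kT)² = (27.77 − 7.874)/49.28 = 0.40.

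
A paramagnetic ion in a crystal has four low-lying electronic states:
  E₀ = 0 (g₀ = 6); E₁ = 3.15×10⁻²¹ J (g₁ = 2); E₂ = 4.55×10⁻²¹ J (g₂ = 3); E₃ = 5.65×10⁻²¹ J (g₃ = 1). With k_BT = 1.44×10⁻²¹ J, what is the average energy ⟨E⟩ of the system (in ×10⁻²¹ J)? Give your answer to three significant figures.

Eᵢ/kT = 0, 2.1875, 3.1597, 3.9236.
Z = Σ gᵢe^(−Eᵢ/kT) = 6·e^(−0) + 2·e^(−2.1875) + 3·e^(−3.1597) + 1·e^(−3.9236) = 6.0000 + 0.22439 + 0.12732 + 0.019770 = 6.3715.
⟨E⟩ = Σ Eᵢ gᵢe^(−Eᵢ/kT) / Z = (0·6.0000 + 3.15·0.22439 + 4.55·0.12732 + 5.65·0.019770) / 6.3715 = 0.219 ×10⁻²¹ J.

0.219 ×10⁻²¹ J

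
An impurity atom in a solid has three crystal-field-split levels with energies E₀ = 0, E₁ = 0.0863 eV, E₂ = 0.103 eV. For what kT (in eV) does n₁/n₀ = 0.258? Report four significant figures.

0.06370 eV

n₁/n₀ = exp[−(E₁−E₀)/kT] = 0.258.
⇒ (E₁−E₀)/kT = ln(1/0.258) = ln(3.87597) = 1.35480.
kT = 0.0863 eV / 1.35480 = 0.06370 eV.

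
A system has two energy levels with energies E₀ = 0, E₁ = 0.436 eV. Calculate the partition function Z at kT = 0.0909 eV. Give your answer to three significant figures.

Z = 1.01

Eᵢ/kT = 0, 4.7965.
Z = Σ e^(−Eᵢ/kT) = e^(−0) + e^(−4.7965) = 1.0000 + 0.0082586 = 1.0083.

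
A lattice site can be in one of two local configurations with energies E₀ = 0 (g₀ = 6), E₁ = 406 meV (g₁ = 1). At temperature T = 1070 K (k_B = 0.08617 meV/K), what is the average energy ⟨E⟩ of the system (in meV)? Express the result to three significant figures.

0.826 meV

k_BT = 0.08617 × 1070 K = 92.202 meV.
Eᵢ/kT = 0, 4.4034.
Z = Σ gᵢe^(−Eᵢ/kT) = 6·e^(−0) + 1·e^(−4.4034) = 6.0000 + 0.012236 = 6.0122.
⟨E⟩ = Σ Eᵢ gᵢe^(−Eᵢ/kT) / Z = (0·6.0000 + 406·0.012236) / 6.0122 = 0.826 meV.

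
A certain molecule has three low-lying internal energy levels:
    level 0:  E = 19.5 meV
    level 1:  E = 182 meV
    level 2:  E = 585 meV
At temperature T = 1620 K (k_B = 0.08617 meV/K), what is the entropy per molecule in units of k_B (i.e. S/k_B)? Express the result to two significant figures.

0.61

k_BT = 0.08617 × 1620 K = 139.6 meV.
Eᵢ/kT = 0.1397, 1.304, 4.191.
Z = Σ e^(−Eᵢ/kT) = e^(−0.1397) + e^(−1.304) + e^(−4.191) = 0.8696 + 0.2714 + 0.01513 = 1.156.
⟨E⟩ = Σ EᵢPᵢ = 65.05 meV.
S/k_B = ln Z + ⟨E⟩/kT = ln(1.156) + 65.05/139.6 = 0.1450 + 0.4660 = 0.61.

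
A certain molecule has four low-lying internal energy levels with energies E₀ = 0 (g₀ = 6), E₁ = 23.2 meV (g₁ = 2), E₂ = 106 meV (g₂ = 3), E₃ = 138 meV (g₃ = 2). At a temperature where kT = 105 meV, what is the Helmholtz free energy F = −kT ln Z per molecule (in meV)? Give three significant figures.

-233 meV

Eᵢ/kT = 0, 0.22095, 1.0095, 1.3143.
Z = Σ gᵢe^(−Eᵢ/kT) = 6·e^(−0) + 2·e^(−0.22095) + 3·e^(−1.0095) + 2·e^(−1.3143) = 6.0000 + 1.6035 + 1.0932 + 0.53732 = 9.2340.
F = −kT ln Z = −105 × ln(9.2340) = −105 × 2.2229 = -233 meV.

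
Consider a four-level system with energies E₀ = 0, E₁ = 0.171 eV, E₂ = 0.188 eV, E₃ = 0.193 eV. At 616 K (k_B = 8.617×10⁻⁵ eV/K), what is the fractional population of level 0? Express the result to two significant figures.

k_BT = 8.617×10⁻⁵ × 616 K = 0.05308 eV.
Eᵢ/kT = 0, 3.222, 3.542, 3.636.
Z = Σ e^(−Eᵢ/kT) = e^(−0) + e^(−3.222) + e^(−3.542) + e^(−3.636) = 1.000 + 0.03988 + 0.02896 + 0.02636 = 1.095.
P₀ = e^(−E₀/kT) / Z = 1.000/1.095 = 0.91.

0.91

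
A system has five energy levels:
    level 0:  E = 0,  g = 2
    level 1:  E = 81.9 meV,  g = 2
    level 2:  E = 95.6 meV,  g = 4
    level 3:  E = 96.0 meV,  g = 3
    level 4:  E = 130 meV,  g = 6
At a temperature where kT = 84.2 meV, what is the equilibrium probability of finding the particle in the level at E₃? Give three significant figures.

0.153

Eᵢ/kT = 0, 0.97268, 1.1354, 1.1401, 1.5439.
Z = Σ gᵢe^(−Eᵢ/kT) = 2·e^(−0) + 2·e^(−0.97268) + 4·e^(−1.1354) + 3·e^(−1.1401) + 6·e^(−1.5439) = 2.0000 + 0.75614 + 1.2852 + 0.95936 + 1.2813 = 6.2820.
P₃ = g₃ e^(−E₃/kT) / Z = 0.95936/6.2820 = 0.153.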